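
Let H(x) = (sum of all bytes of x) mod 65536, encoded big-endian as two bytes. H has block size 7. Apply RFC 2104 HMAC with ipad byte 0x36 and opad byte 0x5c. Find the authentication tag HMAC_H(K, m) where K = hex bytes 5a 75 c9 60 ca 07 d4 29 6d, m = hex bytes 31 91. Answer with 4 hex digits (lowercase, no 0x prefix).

029c

Key hex bytes 5a 75 c9 60 ca 07 d4 29 6d is 9 bytes > B = 7, so hash it first: H(key) = 04 33, then zero-pad to 7 bytes: K' = 04 33 00 00 00 00 00.
K' ⊕ ipad = 32 05 36 36 36 36 36.  K' ⊕ opad = 58 6f 5c 5c 5c 5c 5c.
Inner input = (K'⊕ipad) ∥ m = 32 05 36 36 36 36 36 ∥ 31 91.
Inner hash: sum = 50+5+54+54+54+54+54+49+145 = 519 → 02 07.
Outer input = (K'⊕opad) ∥ inner = 58 6f 5c 5c 5c 5c 5c ∥ 02 07.
Outer hash (tag): sum = 88+111+92+92+92+92+92+2+7 = 668 → 02 9c.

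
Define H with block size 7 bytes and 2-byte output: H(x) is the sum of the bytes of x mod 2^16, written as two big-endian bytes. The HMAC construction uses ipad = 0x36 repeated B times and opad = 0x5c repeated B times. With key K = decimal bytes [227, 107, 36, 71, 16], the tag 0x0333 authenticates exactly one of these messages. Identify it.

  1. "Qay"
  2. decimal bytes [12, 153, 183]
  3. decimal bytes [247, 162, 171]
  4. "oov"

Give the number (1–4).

Key decimal bytes [227, 107, 36, 71, 16] = e3 6b 24 47 10 is 5 bytes ≤ B = 7; zero-pad to 7 bytes: K' = e3 6b 24 47 10 00 00.
K' ⊕ ipad = d5 5d 12 71 26 36 36; K' ⊕ opad = bf 37 78 1b 4c 5c 5c.
m1: inner = H(d5 5d 12 71 26 36 36 51 61 79) = 03 72; tag = H(bf 37 78 1b 4c 5c 5c 03 72) = 0302
m2: inner = H(d5 5d 12 71 26 36 36 0c 99 b7) = 03 a3; tag = H(bf 37 78 1b 4c 5c 5c 03 a3) = 0333 ← matches
m3: inner = H(d5 5d 12 71 26 36 36 f7 a2 ab) = 04 8b; tag = H(bf 37 78 1b 4c 5c 5c 04 8b) = 031c
m4: inner = H(d5 5d 12 71 26 36 36 6f 6f 76) = 03 9b; tag = H(bf 37 78 1b 4c 5c 5c 03 9b) = 032b

2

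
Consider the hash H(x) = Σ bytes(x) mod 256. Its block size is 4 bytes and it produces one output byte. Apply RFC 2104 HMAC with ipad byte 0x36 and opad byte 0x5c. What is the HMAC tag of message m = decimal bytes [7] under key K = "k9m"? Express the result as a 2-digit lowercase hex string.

Key "k9m" = 6b 39 6d is 3 bytes ≤ B = 4; zero-pad to 4 bytes: K' = 6b 39 6d 00.
K' ⊕ ipad = 5d 0f 5b 36.  K' ⊕ opad = 37 65 31 5c.
Inner input = (K'⊕ipad) ∥ m = 5d 0f 5b 36 ∥ 07.
Inner hash: sum = 93+15+91+54+7 = 260; mod 256 = 4 → 04.
Outer input = (K'⊕opad) ∥ inner = 37 65 31 5c ∥ 04.
Outer hash (tag): sum = 55+101+49+92+4 = 301; mod 256 = 45 → 2d.

2d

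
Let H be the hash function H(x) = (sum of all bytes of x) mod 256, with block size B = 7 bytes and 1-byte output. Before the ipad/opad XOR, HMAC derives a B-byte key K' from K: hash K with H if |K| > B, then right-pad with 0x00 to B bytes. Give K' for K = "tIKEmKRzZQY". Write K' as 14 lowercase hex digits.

|K| = 11 > B = 7, so first hash the key.
H(K): sum = 116+73+75+69+109+75+82+122+90+81+89 = 981; mod 256 = 213 → d5.
Zero-pad H(K) = d5 to 7 bytes: K' = d5 00 00 00 00 00 00.

d5000000000000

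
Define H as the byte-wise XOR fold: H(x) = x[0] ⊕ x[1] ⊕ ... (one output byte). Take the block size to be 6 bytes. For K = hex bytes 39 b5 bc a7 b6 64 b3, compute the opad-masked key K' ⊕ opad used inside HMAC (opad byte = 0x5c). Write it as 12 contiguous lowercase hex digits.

Key hex bytes 39 b5 bc a7 b6 64 b3 is 7 bytes > B = 6, so hash it first: H(key) = f6, then zero-pad to 6 bytes: K' = f6 00 00 00 00 00.
XOR each byte with 0x5c: f6⊕5c=aa, 00⊕5c=5c, 00⊕5c=5c, 00⊕5c=5c, 00⊕5c=5c, 00⊕5c=5c.

aa5c5c5c5c5c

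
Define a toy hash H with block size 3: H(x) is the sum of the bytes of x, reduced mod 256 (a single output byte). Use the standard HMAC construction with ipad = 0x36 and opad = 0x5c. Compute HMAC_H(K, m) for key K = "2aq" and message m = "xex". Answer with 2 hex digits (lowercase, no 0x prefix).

cf

Key "2aq" = 32 61 71 is exactly B = 3 bytes: K' = 32 61 71.
K' ⊕ ipad = 04 57 47.  K' ⊕ opad = 6e 3d 2d.
Inner input = (K'⊕ipad) ∥ m = 04 57 47 ∥ 78 65 78.
Inner hash: sum = 4+87+71+120+101+120 = 503; mod 256 = 247 → f7.
Outer input = (K'⊕opad) ∥ inner = 6e 3d 2d ∥ f7.
Outer hash (tag): sum = 110+61+45+247 = 463; mod 256 = 207 → cf.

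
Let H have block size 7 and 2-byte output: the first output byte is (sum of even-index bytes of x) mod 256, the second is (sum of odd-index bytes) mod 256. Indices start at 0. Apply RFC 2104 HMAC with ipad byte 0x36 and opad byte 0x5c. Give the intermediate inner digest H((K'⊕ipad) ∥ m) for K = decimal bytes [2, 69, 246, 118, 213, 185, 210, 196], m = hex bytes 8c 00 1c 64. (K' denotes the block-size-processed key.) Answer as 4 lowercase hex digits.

Key decimal bytes [2, 69, 246, 118, 213, 185, 210, 196] = 02 45 f6 76 d5 b9 d2 c4 is 8 bytes > B = 7, so hash it first: H(key) = 9f 38, then zero-pad to 7 bytes: K' = 9f 38 00 00 00 00 00.
K' ⊕ ipad = a9 0e 36 36 36 36 36.
Inner input = a9 0e 36 36 36 36 36 ∥ 8c 00 1c 64.
Inner hash: even-index sum = 431 mod 256 = 175; odd-index sum = 290 mod 256 = 34 → af 22.

af22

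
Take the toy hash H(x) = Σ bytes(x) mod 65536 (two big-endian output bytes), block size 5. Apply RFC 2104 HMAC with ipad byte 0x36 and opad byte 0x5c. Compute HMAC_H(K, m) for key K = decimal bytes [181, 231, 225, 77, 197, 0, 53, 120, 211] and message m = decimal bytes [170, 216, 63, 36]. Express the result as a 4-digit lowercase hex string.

Key decimal bytes [181, 231, 225, 77, 197, 0, 53, 120, 211] = b5 e7 e1 4d c5 00 35 78 d3 is 9 bytes > B = 5, so hash it first: H(key) = 05 0f, then zero-pad to 5 bytes: K' = 05 0f 00 00 00.
K' ⊕ ipad = 33 39 36 36 36.  K' ⊕ opad = 59 53 5c 5c 5c.
Inner input = (K'⊕ipad) ∥ m = 33 39 36 36 36 ∥ aa d8 3f 24.
Inner hash: sum = 51+57+54+54+54+170+216+63+36 = 755 → 02 f3.
Outer input = (K'⊕opad) ∥ inner = 59 53 5c 5c 5c ∥ 02 f3.
Outer hash (tag): sum = 89+83+92+92+92+2+243 = 693 → 02 b5.

02b5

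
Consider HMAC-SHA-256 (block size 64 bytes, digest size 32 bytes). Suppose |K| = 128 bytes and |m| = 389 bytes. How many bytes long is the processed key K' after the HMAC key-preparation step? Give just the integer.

64

Key is 128 > 64 bytes, so it is hashed to 32 bytes then zero-padded to 64: |K'| = 64.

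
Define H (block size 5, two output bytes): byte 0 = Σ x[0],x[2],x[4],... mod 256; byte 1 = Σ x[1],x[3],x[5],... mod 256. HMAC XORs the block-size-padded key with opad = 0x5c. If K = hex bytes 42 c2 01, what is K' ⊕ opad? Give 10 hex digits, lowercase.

Key hex bytes 42 c2 01 is 3 bytes ≤ B = 5; zero-pad to 5 bytes: K' = 42 c2 01 00 00.
XOR each byte with 0x5c: 42⊕5c=1e, c2⊕5c=9e, 01⊕5c=5d, 00⊕5c=5c, 00⊕5c=5c.

1e9e5d5c5c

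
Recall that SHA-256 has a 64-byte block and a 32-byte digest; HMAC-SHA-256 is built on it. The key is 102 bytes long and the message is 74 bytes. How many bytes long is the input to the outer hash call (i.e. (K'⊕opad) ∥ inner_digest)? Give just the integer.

Key is 102 > 64 bytes, so it is hashed to 32 bytes then zero-padded to 64: |K'| = 64.
Outer input = (K'⊕opad) ∥ H(inner) → 64 + 32 = 96 bytes.

96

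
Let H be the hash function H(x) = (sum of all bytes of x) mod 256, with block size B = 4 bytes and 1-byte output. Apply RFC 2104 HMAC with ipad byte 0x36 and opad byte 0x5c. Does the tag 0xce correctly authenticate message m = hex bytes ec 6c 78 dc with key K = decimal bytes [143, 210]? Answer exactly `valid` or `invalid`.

valid

Key decimal bytes [143, 210] = 8f d2 is 2 bytes ≤ B = 4; zero-pad to 4 bytes: K' = 8f d2 00 00.
K' ⊕ ipad = b9 e4 36 36; K' ⊕ opad = d3 8e 5c 5c.
Inner hash: sum = 185+228+54+54+236+108+120+220 = 1205; mod 256 = 181 → b5.
Outer hash (recomputed tag): sum = 211+142+92+92+181 = 718; mod 256 = 206 → ce.
Recomputed tag = ce; claimed = ce → match.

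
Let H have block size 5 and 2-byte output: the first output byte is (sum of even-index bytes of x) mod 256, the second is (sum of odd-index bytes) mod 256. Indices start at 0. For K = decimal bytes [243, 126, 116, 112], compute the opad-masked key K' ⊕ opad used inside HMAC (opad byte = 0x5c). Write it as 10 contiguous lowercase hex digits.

af22282c5c

Key decimal bytes [243, 126, 116, 112] = f3 7e 74 70 is 4 bytes ≤ B = 5; zero-pad to 5 bytes: K' = f3 7e 74 70 00.
XOR each byte with 0x5c: f3⊕5c=af, 7e⊕5c=22, 74⊕5c=28, 70⊕5c=2c, 00⊕5c=5c.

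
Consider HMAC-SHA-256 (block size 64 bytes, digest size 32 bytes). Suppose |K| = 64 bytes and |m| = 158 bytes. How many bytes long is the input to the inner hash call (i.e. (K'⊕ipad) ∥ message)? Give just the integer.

Key is 64 ≤ 64 bytes, zero-padded: |K'| = 64.
Inner input = (K'⊕ipad) ∥ m → 64 + 158 = 222 bytes.

222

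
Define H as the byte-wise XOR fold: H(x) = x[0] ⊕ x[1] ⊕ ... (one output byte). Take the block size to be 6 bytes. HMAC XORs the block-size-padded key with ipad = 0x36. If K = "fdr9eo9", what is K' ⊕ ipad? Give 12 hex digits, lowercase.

4c3636363636

Key "fdr9eo9" = 66 64 72 39 65 6f 39 is 7 bytes > B = 6, so hash it first: H(key) = 7a, then zero-pad to 6 bytes: K' = 7a 00 00 00 00 00.
XOR each byte with 0x36: 7a⊕36=4c, 00⊕36=36, 00⊕36=36, 00⊕36=36, 00⊕36=36, 00⊕36=36.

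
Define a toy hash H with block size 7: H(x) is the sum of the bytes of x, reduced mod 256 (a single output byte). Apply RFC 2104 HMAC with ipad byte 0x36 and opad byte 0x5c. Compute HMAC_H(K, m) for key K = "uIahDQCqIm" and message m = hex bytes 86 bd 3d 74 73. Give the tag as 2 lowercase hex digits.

Key "uIahDQCqIm" = 75 49 61 68 44 51 43 71 49 6d is 10 bytes > B = 7, so hash it first: H(key) = 86, then zero-pad to 7 bytes: K' = 86 00 00 00 00 00 00.
K' ⊕ ipad = b0 36 36 36 36 36 36.  K' ⊕ opad = da 5c 5c 5c 5c 5c 5c.
Inner input = (K'⊕ipad) ∥ m = b0 36 36 36 36 36 36 ∥ 86 bd 3d 74 73.
Inner hash: sum = 176+54+54+54+54+54+54+134+189+61+116+115 = 1115; mod 256 = 91 → 5b.
Outer input = (K'⊕opad) ∥ inner = da 5c 5c 5c 5c 5c 5c ∥ 5b.
Outer hash (tag): sum = 218+92+92+92+92+92+92+91 = 861; mod 256 = 93 → 5d.

5d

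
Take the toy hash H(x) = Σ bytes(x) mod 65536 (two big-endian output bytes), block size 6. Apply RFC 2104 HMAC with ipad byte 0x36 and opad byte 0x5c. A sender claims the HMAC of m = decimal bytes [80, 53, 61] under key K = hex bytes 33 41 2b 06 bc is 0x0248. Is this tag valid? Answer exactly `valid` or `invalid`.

invalid

Key hex bytes 33 41 2b 06 bc is 5 bytes ≤ B = 6; zero-pad to 6 bytes: K' = 33 41 2b 06 bc 00.
K' ⊕ ipad = 05 77 1d 30 8a 36; K' ⊕ opad = 6f 1d 77 5a e0 5c.
Inner hash: sum = 5+119+29+48+138+54+80+53+61 = 587 → 02 4b.
Outer hash (recomputed tag): sum = 111+29+119+90+224+92+2+75 = 742 → 02 e6.
Recomputed tag = 02e6; claimed = 0248 → mismatch.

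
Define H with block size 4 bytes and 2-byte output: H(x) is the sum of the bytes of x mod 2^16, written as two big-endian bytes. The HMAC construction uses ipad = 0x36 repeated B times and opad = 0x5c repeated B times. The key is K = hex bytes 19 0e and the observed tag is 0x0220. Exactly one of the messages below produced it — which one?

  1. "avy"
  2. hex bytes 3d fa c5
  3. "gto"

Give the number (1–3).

2

Key hex bytes 19 0e is 2 bytes ≤ B = 4; zero-pad to 4 bytes: K' = 19 0e 00 00.
K' ⊕ ipad = 2f 38 36 36; K' ⊕ opad = 45 52 5c 5c.
m1: inner = H(2f 38 36 36 61 76 79) = 02 23; tag = H(45 52 5c 5c 02 23) = 0174
m2: inner = H(2f 38 36 36 3d fa c5) = 02 cf; tag = H(45 52 5c 5c 02 cf) = 0220 ← matches
m3: inner = H(2f 38 36 36 67 74 6f) = 02 1d; tag = H(45 52 5c 5c 02 1d) = 016e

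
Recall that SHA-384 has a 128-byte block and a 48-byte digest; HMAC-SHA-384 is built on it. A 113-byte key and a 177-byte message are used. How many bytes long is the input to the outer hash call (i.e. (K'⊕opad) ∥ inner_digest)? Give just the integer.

Key is 113 ≤ 128 bytes, zero-padded: |K'| = 128.
Outer input = (K'⊕opad) ∥ H(inner) → 128 + 48 = 176 bytes.

176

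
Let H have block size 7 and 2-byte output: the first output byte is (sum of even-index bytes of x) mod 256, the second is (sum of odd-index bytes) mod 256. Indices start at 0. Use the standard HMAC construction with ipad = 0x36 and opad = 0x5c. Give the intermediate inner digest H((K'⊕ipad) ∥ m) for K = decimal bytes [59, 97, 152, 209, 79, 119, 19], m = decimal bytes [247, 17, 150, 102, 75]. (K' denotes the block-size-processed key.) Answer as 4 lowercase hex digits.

d057

Key decimal bytes [59, 97, 152, 209, 79, 119, 19] = 3b 61 98 d1 4f 77 13 is exactly B = 7 bytes: K' = 3b 61 98 d1 4f 77 13.
K' ⊕ ipad = 0d 57 ae e7 79 41 25.
Inner input = 0d 57 ae e7 79 41 25 ∥ f7 11 96 66 4b.
Inner hash: even-index sum = 464 mod 256 = 208; odd-index sum = 855 mod 256 = 87 → d0 57.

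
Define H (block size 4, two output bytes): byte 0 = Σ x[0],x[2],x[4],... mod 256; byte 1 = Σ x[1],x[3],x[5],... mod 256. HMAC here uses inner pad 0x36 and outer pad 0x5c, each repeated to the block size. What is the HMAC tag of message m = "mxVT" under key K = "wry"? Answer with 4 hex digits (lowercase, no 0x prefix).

Key "wry" = 77 72 79 is 3 bytes ≤ B = 4; zero-pad to 4 bytes: K' = 77 72 79 00.
K' ⊕ ipad = 41 44 4f 36.  K' ⊕ opad = 2b 2e 25 5c.
Inner input = (K'⊕ipad) ∥ m = 41 44 4f 36 ∥ 6d 78 56 54.
Inner hash: even-index sum = 339 mod 256 = 83; odd-index sum = 326 mod 256 = 70 → 53 46.
Outer input = (K'⊕opad) ∥ inner = 2b 2e 25 5c ∥ 53 46.
Outer hash (tag): even-index sum = 163 mod 256 = 163; odd-index sum = 208 mod 256 = 208 → a3 d0.

a3d0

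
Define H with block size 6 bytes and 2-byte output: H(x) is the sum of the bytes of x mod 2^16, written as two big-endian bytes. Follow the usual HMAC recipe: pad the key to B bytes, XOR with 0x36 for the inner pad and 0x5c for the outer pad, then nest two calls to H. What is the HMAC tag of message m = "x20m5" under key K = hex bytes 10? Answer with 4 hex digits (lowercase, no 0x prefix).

02ca

Key hex bytes 10 is 1 byte ≤ B = 6; zero-pad to 6 bytes: K' = 10 00 00 00 00 00.
K' ⊕ ipad = 26 36 36 36 36 36.  K' ⊕ opad = 4c 5c 5c 5c 5c 5c.
Inner input = (K'⊕ipad) ∥ m = 26 36 36 36 36 36 ∥ 78 32 30 6d 35.
Inner hash: sum = 38+54+54+54+54+54+120+50+48+109+53 = 688 → 02 b0.
Outer input = (K'⊕opad) ∥ inner = 4c 5c 5c 5c 5c 5c ∥ 02 b0.
Outer hash (tag): sum = 76+92+92+92+92+92+2+176 = 714 → 02 ca.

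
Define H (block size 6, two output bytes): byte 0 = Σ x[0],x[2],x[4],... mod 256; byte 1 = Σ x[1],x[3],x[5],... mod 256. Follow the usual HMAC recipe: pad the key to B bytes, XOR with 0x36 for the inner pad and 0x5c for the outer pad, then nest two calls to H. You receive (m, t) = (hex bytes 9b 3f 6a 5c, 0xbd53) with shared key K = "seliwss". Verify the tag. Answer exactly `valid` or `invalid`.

valid

Key "seliwss" = 73 65 6c 69 77 73 73 is 7 bytes > B = 6, so hash it first: H(key) = c9 41, then zero-pad to 6 bytes: K' = c9 41 00 00 00 00.
K' ⊕ ipad = ff 77 36 36 36 36; K' ⊕ opad = 95 1d 5c 5c 5c 5c.
Inner hash: even-index sum = 624 mod 256 = 112; odd-index sum = 382 mod 256 = 126 → 70 7e.
Outer hash (recomputed tag): even-index sum = 445 mod 256 = 189; odd-index sum = 339 mod 256 = 83 → bd 53.
Recomputed tag = bd53; claimed = bd53 → match.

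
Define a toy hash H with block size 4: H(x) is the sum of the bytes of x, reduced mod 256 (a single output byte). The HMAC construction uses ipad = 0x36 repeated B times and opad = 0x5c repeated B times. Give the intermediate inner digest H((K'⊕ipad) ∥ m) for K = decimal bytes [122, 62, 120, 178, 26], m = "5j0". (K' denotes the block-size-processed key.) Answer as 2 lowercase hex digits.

Key decimal bytes [122, 62, 120, 178, 26] = 7a 3e 78 b2 1a is 5 bytes > B = 4, so hash it first: H(key) = fc, then zero-pad to 4 bytes: K' = fc 00 00 00.
K' ⊕ ipad = ca 36 36 36.
Inner input = ca 36 36 36 ∥ 35 6a 30.
Inner hash: sum = 202+54+54+54+53+106+48 = 571; mod 256 = 59 → 3b.

3b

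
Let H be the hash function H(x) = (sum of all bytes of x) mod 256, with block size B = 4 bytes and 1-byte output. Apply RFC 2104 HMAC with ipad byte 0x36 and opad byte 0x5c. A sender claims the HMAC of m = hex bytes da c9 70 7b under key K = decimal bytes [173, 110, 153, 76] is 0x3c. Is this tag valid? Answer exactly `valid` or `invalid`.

Key decimal bytes [173, 110, 153, 76] = ad 6e 99 4c is exactly B = 4 bytes: K' = ad 6e 99 4c.
K' ⊕ ipad = 9b 58 af 7a; K' ⊕ opad = f1 32 c5 10.
Inner hash: sum = 155+88+175+122+218+201+112+123 = 1194; mod 256 = 170 → aa.
Outer hash (recomputed tag): sum = 241+50+197+16+170 = 674; mod 256 = 162 → a2.
Recomputed tag = a2; claimed = 3c → mismatch.

invalid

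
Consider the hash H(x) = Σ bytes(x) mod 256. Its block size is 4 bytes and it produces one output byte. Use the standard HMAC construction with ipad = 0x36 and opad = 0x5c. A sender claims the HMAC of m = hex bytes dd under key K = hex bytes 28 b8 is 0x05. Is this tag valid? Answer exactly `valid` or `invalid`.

valid

Key hex bytes 28 b8 is 2 bytes ≤ B = 4; zero-pad to 4 bytes: K' = 28 b8 00 00.
K' ⊕ ipad = 1e 8e 36 36; K' ⊕ opad = 74 e4 5c 5c.
Inner hash: sum = 30+142+54+54+221 = 501; mod 256 = 245 → f5.
Outer hash (recomputed tag): sum = 116+228+92+92+245 = 773; mod 256 = 5 → 05.
Recomputed tag = 05; claimed = 05 → match.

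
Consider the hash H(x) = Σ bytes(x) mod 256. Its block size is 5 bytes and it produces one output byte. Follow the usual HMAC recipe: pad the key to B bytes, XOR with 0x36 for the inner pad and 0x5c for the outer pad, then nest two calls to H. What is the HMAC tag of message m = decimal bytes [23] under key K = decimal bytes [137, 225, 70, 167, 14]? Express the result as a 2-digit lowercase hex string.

df

Key decimal bytes [137, 225, 70, 167, 14] = 89 e1 46 a7 0e is exactly B = 5 bytes: K' = 89 e1 46 a7 0e.
K' ⊕ ipad = bf d7 70 91 38.  K' ⊕ opad = d5 bd 1a fb 52.
Inner input = (K'⊕ipad) ∥ m = bf d7 70 91 38 ∥ 17.
Inner hash: sum = 191+215+112+145+56+23 = 742; mod 256 = 230 → e6.
Outer input = (K'⊕opad) ∥ inner = d5 bd 1a fb 52 ∥ e6.
Outer hash (tag): sum = 213+189+26+251+82+230 = 991; mod 256 = 223 → df.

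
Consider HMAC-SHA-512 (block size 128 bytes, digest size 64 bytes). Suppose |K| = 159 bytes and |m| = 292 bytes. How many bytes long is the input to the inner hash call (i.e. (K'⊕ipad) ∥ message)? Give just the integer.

Key is 159 > 128 bytes, so it is hashed to 64 bytes then zero-padded to 128: |K'| = 128.
Inner input = (K'⊕ipad) ∥ m → 128 + 292 = 420 bytes.

420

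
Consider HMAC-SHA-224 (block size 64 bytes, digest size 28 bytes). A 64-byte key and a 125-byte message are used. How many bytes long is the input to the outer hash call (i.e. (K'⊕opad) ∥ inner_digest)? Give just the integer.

Key is 64 ≤ 64 bytes, zero-padded: |K'| = 64.
Outer input = (K'⊕opad) ∥ H(inner) → 64 + 28 = 92 bytes.

92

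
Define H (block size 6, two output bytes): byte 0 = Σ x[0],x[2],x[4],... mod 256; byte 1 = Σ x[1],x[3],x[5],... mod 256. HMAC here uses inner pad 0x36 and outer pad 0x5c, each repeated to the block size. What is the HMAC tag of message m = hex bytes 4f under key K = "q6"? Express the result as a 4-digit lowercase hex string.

e78e

Key "q6" = 71 36 is 2 bytes ≤ B = 6; zero-pad to 6 bytes: K' = 71 36 00 00 00 00.
K' ⊕ ipad = 47 00 36 36 36 36.  K' ⊕ opad = 2d 6a 5c 5c 5c 5c.
Inner input = (K'⊕ipad) ∥ m = 47 00 36 36 36 36 ∥ 4f.
Inner hash: even-index sum = 258 mod 256 = 2; odd-index sum = 108 mod 256 = 108 → 02 6c.
Outer input = (K'⊕opad) ∥ inner = 2d 6a 5c 5c 5c 5c ∥ 02 6c.
Outer hash (tag): even-index sum = 231 mod 256 = 231; odd-index sum = 398 mod 256 = 142 → e7 8e.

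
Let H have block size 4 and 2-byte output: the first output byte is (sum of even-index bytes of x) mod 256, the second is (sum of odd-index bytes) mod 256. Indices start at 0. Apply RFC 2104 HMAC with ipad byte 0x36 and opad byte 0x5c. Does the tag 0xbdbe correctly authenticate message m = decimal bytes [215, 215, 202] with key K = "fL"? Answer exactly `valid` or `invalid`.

invalid

Key "fL" = 66 4c is 2 bytes ≤ B = 4; zero-pad to 4 bytes: K' = 66 4c 00 00.
K' ⊕ ipad = 50 7a 36 36; K' ⊕ opad = 3a 10 5c 5c.
Inner hash: even-index sum = 551 mod 256 = 39; odd-index sum = 391 mod 256 = 135 → 27 87.
Outer hash (recomputed tag): even-index sum = 189 mod 256 = 189; odd-index sum = 243 mod 256 = 243 → bd f3.
Recomputed tag = bdf3; claimed = bdbe → mismatch.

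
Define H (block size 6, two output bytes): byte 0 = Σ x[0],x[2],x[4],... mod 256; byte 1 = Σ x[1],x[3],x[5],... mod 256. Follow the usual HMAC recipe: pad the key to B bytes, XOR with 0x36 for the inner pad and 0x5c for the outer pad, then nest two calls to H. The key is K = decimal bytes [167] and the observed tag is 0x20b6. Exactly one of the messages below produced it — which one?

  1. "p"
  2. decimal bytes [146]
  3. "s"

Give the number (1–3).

Key decimal bytes [167] = a7 is 1 byte ≤ B = 6; zero-pad to 6 bytes: K' = a7 00 00 00 00 00.
K' ⊕ ipad = 91 36 36 36 36 36; K' ⊕ opad = fb 5c 5c 5c 5c 5c.
m1: inner = H(91 36 36 36 36 36 70) = 6d a2; tag = H(fb 5c 5c 5c 5c 5c 6d a2) = 20b6 ← matches
m2: inner = H(91 36 36 36 36 36 92) = 8f a2; tag = H(fb 5c 5c 5c 5c 5c 8f a2) = 42b6
m3: inner = H(91 36 36 36 36 36 73) = 70 a2; tag = H(fb 5c 5c 5c 5c 5c 70 a2) = 23b6

1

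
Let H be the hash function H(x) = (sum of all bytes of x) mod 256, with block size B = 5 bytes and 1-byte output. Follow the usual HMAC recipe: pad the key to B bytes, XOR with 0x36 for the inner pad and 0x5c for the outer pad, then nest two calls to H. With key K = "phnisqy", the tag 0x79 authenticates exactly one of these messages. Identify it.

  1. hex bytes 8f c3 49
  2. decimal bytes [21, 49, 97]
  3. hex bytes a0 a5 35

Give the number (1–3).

Key "phnisqy" = 70 68 6e 69 73 71 79 is 7 bytes > B = 5, so hash it first: H(key) = 0c, then zero-pad to 5 bytes: K' = 0c 00 00 00 00.
K' ⊕ ipad = 3a 36 36 36 36; K' ⊕ opad = 50 5c 5c 5c 5c.
m1: inner = H(3a 36 36 36 36 8f c3 49) = ad; tag = H(50 5c 5c 5c 5c ad) = 6d
m2: inner = H(3a 36 36 36 36 15 31 61) = b9; tag = H(50 5c 5c 5c 5c b9) = 79 ← matches
m3: inner = H(3a 36 36 36 36 a0 a5 35) = 8c; tag = H(50 5c 5c 5c 5c 8c) = 4c

2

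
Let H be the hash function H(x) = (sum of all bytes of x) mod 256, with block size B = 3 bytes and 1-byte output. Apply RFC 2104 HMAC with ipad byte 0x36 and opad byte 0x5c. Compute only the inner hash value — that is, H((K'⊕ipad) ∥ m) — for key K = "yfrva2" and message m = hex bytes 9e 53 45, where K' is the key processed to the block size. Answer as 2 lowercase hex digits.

Key "yfrva2" = 79 66 72 76 61 32 is 6 bytes > B = 3, so hash it first: H(key) = 5a, then zero-pad to 3 bytes: K' = 5a 00 00.
K' ⊕ ipad = 6c 36 36.
Inner input = 6c 36 36 ∥ 9e 53 45.
Inner hash: sum = 108+54+54+158+83+69 = 526; mod 256 = 14 → 0e.

0e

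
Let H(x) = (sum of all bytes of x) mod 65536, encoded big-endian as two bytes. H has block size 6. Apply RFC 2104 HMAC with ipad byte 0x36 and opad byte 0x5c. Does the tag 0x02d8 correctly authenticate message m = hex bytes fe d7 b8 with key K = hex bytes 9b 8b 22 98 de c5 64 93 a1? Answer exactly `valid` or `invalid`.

valid

Key hex bytes 9b 8b 22 98 de c5 64 93 a1 is 9 bytes > B = 6, so hash it first: H(key) = 05 1b, then zero-pad to 6 bytes: K' = 05 1b 00 00 00 00.
K' ⊕ ipad = 33 2d 36 36 36 36; K' ⊕ opad = 59 47 5c 5c 5c 5c.
Inner hash: sum = 51+45+54+54+54+54+254+215+184 = 965 → 03 c5.
Outer hash (recomputed tag): sum = 89+71+92+92+92+92+3+197 = 728 → 02 d8.
Recomputed tag = 02d8; claimed = 02d8 → match.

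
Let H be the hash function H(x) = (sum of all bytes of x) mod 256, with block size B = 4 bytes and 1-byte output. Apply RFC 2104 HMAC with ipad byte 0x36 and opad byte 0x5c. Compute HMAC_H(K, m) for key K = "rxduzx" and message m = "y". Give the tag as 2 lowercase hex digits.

Key "rxduzx" = 72 78 64 75 7a 78 is 6 bytes > B = 4, so hash it first: H(key) = b5, then zero-pad to 4 bytes: K' = b5 00 00 00.
K' ⊕ ipad = 83 36 36 36.  K' ⊕ opad = e9 5c 5c 5c.
Inner input = (K'⊕ipad) ∥ m = 83 36 36 36 ∥ 79.
Inner hash: sum = 131+54+54+54+121 = 414; mod 256 = 158 → 9e.
Outer input = (K'⊕opad) ∥ inner = e9 5c 5c 5c ∥ 9e.
Outer hash (tag): sum = 233+92+92+92+158 = 667; mod 256 = 155 → 9b.

9b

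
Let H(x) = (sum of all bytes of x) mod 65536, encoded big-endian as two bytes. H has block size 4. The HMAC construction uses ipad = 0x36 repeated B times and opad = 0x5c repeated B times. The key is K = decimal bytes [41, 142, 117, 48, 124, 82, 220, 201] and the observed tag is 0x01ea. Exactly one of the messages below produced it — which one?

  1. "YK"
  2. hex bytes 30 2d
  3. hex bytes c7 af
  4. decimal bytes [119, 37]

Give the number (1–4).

Key decimal bytes [41, 142, 117, 48, 124, 82, 220, 201] = 29 8e 75 30 7c 52 dc c9 is 8 bytes > B = 4, so hash it first: H(key) = 03 cf, then zero-pad to 4 bytes: K' = 03 cf 00 00.
K' ⊕ ipad = 35 f9 36 36; K' ⊕ opad = 5f 93 5c 5c.
m1: inner = H(35 f9 36 36 59 4b) = 02 3e; tag = H(5f 93 5c 5c 02 3e) = 01ea ← matches
m2: inner = H(35 f9 36 36 30 2d) = 01 f7; tag = H(5f 93 5c 5c 01 f7) = 02a2
m3: inner = H(35 f9 36 36 c7 af) = 03 10; tag = H(5f 93 5c 5c 03 10) = 01bd
m4: inner = H(35 f9 36 36 77 25) = 02 36; tag = H(5f 93 5c 5c 02 36) = 01e2

1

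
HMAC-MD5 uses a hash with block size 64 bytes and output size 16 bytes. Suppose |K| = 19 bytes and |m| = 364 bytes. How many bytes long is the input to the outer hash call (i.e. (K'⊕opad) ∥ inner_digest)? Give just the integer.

Key is 19 ≤ 64 bytes, zero-padded: |K'| = 64.
Outer input = (K'⊕opad) ∥ H(inner) → 64 + 16 = 80 bytes.

80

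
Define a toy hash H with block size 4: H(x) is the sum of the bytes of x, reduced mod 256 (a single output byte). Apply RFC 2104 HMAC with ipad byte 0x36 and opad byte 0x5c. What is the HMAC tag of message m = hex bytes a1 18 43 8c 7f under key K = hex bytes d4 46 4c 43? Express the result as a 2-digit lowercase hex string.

19

Key hex bytes d4 46 4c 43 is exactly B = 4 bytes: K' = d4 46 4c 43.
K' ⊕ ipad = e2 70 7a 75.  K' ⊕ opad = 88 1a 10 1f.
Inner input = (K'⊕ipad) ∥ m = e2 70 7a 75 ∥ a1 18 43 8c 7f.
Inner hash: sum = 226+112+122+117+161+24+67+140+127 = 1096; mod 256 = 72 → 48.
Outer input = (K'⊕opad) ∥ inner = 88 1a 10 1f ∥ 48.
Outer hash (tag): sum = 136+26+16+31+72 = 281; mod 256 = 25 → 19.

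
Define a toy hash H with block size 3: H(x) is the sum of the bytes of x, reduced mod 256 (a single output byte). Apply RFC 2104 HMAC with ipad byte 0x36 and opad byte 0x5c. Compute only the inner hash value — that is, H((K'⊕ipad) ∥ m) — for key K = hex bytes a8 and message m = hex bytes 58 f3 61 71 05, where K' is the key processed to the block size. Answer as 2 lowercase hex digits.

Key hex bytes a8 is 1 byte ≤ B = 3; zero-pad to 3 bytes: K' = a8 00 00.
K' ⊕ ipad = 9e 36 36.
Inner input = 9e 36 36 ∥ 58 f3 61 71 05.
Inner hash: sum = 158+54+54+88+243+97+113+5 = 812; mod 256 = 44 → 2c.

2c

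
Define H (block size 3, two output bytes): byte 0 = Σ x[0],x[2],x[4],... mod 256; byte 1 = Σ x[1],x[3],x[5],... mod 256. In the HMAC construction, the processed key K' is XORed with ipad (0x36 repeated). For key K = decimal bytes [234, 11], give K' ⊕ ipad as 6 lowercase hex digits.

dc3d36

Key decimal bytes [234, 11] = ea 0b is 2 bytes ≤ B = 3; zero-pad to 3 bytes: K' = ea 0b 00.
XOR each byte with 0x36: ea⊕36=dc, 0b⊕36=3d, 00⊕36=36.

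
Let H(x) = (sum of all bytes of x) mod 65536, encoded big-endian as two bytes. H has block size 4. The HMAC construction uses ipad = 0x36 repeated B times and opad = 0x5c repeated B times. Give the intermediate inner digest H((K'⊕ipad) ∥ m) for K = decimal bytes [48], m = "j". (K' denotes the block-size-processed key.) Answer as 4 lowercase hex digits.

0112

Key decimal bytes [48] = 30 is 1 byte ≤ B = 4; zero-pad to 4 bytes: K' = 30 00 00 00.
K' ⊕ ipad = 06 36 36 36.
Inner input = 06 36 36 36 ∥ 6a.
Inner hash: sum = 6+54+54+54+106 = 274 → 01 12.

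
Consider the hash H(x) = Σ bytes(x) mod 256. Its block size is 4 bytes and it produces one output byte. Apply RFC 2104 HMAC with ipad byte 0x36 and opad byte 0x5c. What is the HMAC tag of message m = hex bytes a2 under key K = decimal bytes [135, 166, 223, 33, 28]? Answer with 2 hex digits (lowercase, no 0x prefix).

ec

Key decimal bytes [135, 166, 223, 33, 28] = 87 a6 df 21 1c is 5 bytes > B = 4, so hash it first: H(key) = 49, then zero-pad to 4 bytes: K' = 49 00 00 00.
K' ⊕ ipad = 7f 36 36 36.  K' ⊕ opad = 15 5c 5c 5c.
Inner input = (K'⊕ipad) ∥ m = 7f 36 36 36 ∥ a2.
Inner hash: sum = 127+54+54+54+162 = 451; mod 256 = 195 → c3.
Outer input = (K'⊕opad) ∥ inner = 15 5c 5c 5c ∥ c3.
Outer hash (tag): sum = 21+92+92+92+195 = 492; mod 256 = 236 → ec.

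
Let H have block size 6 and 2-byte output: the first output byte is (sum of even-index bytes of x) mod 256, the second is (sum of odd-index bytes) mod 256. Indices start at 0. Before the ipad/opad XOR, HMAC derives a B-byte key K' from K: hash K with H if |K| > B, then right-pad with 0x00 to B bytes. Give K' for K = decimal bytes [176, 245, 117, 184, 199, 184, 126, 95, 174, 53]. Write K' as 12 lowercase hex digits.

|K| = 10 > B = 6, so first hash the key.
H(K): even-index sum = 792 mod 256 = 24; odd-index sum = 761 mod 256 = 249 → 18 f9.
Zero-pad H(K) = 18 f9 to 6 bytes: K' = 18 f9 00 00 00 00.

18f900000000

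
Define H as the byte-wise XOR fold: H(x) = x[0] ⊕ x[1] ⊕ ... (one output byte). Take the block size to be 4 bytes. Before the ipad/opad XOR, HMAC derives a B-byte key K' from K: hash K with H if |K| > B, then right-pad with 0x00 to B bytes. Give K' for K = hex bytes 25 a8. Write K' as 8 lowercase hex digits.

25a80000

Key hex bytes 25 a8 is 2 bytes ≤ B = 4; zero-pad to 4 bytes: K' = 25 a8 00 00.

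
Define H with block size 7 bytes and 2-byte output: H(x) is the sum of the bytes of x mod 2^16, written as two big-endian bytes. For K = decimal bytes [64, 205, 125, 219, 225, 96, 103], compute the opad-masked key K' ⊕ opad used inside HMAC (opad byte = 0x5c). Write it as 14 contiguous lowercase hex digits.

1c912187bd3c3b

Key decimal bytes [64, 205, 125, 219, 225, 96, 103] = 40 cd 7d db e1 60 67 is exactly B = 7 bytes: K' = 40 cd 7d db e1 60 67.
XOR each byte with 0x5c: 40⊕5c=1c, cd⊕5c=91, 7d⊕5c=21, db⊕5c=87, e1⊕5c=bd, 60⊕5c=3c, 67⊕5c=3b.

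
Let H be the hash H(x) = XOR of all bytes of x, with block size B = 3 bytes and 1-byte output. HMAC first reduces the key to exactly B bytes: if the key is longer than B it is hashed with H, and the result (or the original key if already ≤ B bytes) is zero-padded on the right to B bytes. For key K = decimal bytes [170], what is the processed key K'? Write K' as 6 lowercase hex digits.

aa0000

Key decimal bytes [170] = aa is 1 byte ≤ B = 3; zero-pad to 3 bytes: K' = aa 00 00.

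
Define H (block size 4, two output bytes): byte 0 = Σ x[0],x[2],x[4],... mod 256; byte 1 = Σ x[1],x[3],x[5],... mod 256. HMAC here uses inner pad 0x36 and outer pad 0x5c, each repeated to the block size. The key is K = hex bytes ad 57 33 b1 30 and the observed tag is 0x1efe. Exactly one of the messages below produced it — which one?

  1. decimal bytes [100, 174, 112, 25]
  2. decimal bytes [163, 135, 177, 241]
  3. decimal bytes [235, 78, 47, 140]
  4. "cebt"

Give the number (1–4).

Key hex bytes ad 57 33 b1 30 is 5 bytes > B = 4, so hash it first: H(key) = 10 08, then zero-pad to 4 bytes: K' = 10 08 00 00.
K' ⊕ ipad = 26 3e 36 36; K' ⊕ opad = 4c 54 5c 5c.
m1: inner = H(26 3e 36 36 64 ae 70 19) = 30 3b; tag = H(4c 54 5c 5c 30 3b) = d8eb
m2: inner = H(26 3e 36 36 a3 87 b1 f1) = b0 ec; tag = H(4c 54 5c 5c b0 ec) = 589c
m3: inner = H(26 3e 36 36 eb 4e 2f 8c) = 76 4e; tag = H(4c 54 5c 5c 76 4e) = 1efe ← matches
m4: inner = H(26 3e 36 36 63 65 62 74) = 21 4d; tag = H(4c 54 5c 5c 21 4d) = c9fd

3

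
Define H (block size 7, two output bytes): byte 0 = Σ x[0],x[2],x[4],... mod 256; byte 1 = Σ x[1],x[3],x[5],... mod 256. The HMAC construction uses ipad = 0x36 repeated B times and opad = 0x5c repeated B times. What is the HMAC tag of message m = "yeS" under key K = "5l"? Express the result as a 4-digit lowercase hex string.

Key "5l" = 35 6c is 2 bytes ≤ B = 7; zero-pad to 7 bytes: K' = 35 6c 00 00 00 00 00.
K' ⊕ ipad = 03 5a 36 36 36 36 36.  K' ⊕ opad = 69 30 5c 5c 5c 5c 5c.
Inner input = (K'⊕ipad) ∥ m = 03 5a 36 36 36 36 36 ∥ 79 65 53.
Inner hash: even-index sum = 266 mod 256 = 10; odd-index sum = 402 mod 256 = 146 → 0a 92.
Outer input = (K'⊕opad) ∥ inner = 69 30 5c 5c 5c 5c 5c ∥ 0a 92.
Outer hash (tag): even-index sum = 527 mod 256 = 15; odd-index sum = 242 mod 256 = 242 → 0f f2.

0ff2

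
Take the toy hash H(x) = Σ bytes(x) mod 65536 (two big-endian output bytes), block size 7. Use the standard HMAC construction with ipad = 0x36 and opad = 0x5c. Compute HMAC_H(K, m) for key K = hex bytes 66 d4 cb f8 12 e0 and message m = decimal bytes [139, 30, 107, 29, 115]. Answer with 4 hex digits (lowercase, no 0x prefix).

Key hex bytes 66 d4 cb f8 12 e0 is 6 bytes ≤ B = 7; zero-pad to 7 bytes: K' = 66 d4 cb f8 12 e0 00.
K' ⊕ ipad = 50 e2 fd ce 24 d6 36.  K' ⊕ opad = 3a 88 97 a4 4e bc 5c.
Inner input = (K'⊕ipad) ∥ m = 50 e2 fd ce 24 d6 36 ∥ 8b 1e 6b 1d 73.
Inner hash: sum = 80+226+253+206+36+214+54+139+30+107+29+115 = 1489 → 05 d1.
Outer input = (K'⊕opad) ∥ inner = 3a 88 97 a4 4e bc 5c ∥ 05 d1.
Outer hash (tag): sum = 58+136+151+164+78+188+92+5+209 = 1081 → 04 39.

0439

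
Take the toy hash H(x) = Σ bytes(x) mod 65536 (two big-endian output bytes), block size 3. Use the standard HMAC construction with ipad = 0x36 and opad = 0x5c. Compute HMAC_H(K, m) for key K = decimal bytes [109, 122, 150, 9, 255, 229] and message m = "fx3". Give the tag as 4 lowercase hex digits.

Key decimal bytes [109, 122, 150, 9, 255, 229] = 6d 7a 96 09 ff e5 is 6 bytes > B = 3, so hash it first: H(key) = 03 6a, then zero-pad to 3 bytes: K' = 03 6a 00.
K' ⊕ ipad = 35 5c 36.  K' ⊕ opad = 5f 36 5c.
Inner input = (K'⊕ipad) ∥ m = 35 5c 36 ∥ 66 78 33.
Inner hash: sum = 53+92+54+102+120+51 = 472 → 01 d8.
Outer input = (K'⊕opad) ∥ inner = 5f 36 5c ∥ 01 d8.
Outer hash (tag): sum = 95+54+92+1+216 = 458 → 01 ca.

01ca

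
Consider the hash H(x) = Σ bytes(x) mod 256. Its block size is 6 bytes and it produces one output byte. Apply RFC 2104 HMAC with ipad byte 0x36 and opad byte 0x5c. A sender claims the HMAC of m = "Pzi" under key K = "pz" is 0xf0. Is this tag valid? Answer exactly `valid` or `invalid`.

invalid

Key "pz" = 70 7a is 2 bytes ≤ B = 6; zero-pad to 6 bytes: K' = 70 7a 00 00 00 00.
K' ⊕ ipad = 46 4c 36 36 36 36; K' ⊕ opad = 2c 26 5c 5c 5c 5c.
Inner hash: sum = 70+76+54+54+54+54+80+122+105 = 669; mod 256 = 157 → 9d.
Outer hash (recomputed tag): sum = 44+38+92+92+92+92+157 = 607; mod 256 = 95 → 5f.
Recomputed tag = 5f; claimed = f0 → mismatch.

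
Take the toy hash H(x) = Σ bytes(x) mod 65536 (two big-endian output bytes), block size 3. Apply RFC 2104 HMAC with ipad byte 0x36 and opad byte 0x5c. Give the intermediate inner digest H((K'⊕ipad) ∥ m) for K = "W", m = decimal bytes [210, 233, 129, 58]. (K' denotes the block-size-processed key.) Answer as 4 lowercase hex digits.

0343

Key "W" = 57 is 1 byte ≤ B = 3; zero-pad to 3 bytes: K' = 57 00 00.
K' ⊕ ipad = 61 36 36.
Inner input = 61 36 36 ∥ d2 e9 81 3a.
Inner hash: sum = 97+54+54+210+233+129+58 = 835 → 03 43.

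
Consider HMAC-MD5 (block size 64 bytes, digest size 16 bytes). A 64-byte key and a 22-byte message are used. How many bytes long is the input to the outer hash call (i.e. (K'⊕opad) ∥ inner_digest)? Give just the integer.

80

Key is 64 ≤ 64 bytes, zero-padded: |K'| = 64.
Outer input = (K'⊕opad) ∥ H(inner) → 64 + 16 = 80 bytes.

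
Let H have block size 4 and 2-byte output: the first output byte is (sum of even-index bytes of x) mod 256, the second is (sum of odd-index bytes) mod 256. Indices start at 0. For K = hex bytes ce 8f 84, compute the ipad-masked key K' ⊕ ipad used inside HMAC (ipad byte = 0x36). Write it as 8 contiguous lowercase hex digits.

Key hex bytes ce 8f 84 is 3 bytes ≤ B = 4; zero-pad to 4 bytes: K' = ce 8f 84 00.
XOR each byte with 0x36: ce⊕36=f8, 8f⊕36=b9, 84⊕36=b2, 00⊕36=36.

f8b9b236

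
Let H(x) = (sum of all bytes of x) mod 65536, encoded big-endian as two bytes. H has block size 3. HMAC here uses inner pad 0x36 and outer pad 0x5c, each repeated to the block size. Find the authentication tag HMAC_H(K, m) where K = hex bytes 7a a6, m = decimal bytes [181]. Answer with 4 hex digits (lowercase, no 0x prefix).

Key hex bytes 7a a6 is 2 bytes ≤ B = 3; zero-pad to 3 bytes: K' = 7a a6 00.
K' ⊕ ipad = 4c 90 36.  K' ⊕ opad = 26 fa 5c.
Inner input = (K'⊕ipad) ∥ m = 4c 90 36 ∥ b5.
Inner hash: sum = 76+144+54+181 = 455 → 01 c7.
Outer input = (K'⊕opad) ∥ inner = 26 fa 5c ∥ 01 c7.
Outer hash (tag): sum = 38+250+92+1+199 = 580 → 02 44.

0244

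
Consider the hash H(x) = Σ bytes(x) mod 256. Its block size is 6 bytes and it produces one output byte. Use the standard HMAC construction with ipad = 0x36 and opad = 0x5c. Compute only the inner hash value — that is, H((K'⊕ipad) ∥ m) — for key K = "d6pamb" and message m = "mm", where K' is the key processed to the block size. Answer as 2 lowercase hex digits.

78

Key "d6pamb" = 64 36 70 61 6d 62 is exactly B = 6 bytes: K' = 64 36 70 61 6d 62.
K' ⊕ ipad = 52 00 46 57 5b 54.
Inner input = 52 00 46 57 5b 54 ∥ 6d 6d.
Inner hash: sum = 82+0+70+87+91+84+109+109 = 632; mod 256 = 120 → 78.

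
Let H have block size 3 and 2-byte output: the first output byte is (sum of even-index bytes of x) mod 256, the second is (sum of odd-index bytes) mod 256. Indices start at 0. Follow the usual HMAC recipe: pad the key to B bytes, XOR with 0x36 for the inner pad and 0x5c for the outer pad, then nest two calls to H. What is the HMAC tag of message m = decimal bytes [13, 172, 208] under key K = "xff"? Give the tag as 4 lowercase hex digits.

Key "xff" = 78 66 66 is exactly B = 3 bytes: K' = 78 66 66.
K' ⊕ ipad = 4e 50 50.  K' ⊕ opad = 24 3a 3a.
Inner input = (K'⊕ipad) ∥ m = 4e 50 50 ∥ 0d ac d0.
Inner hash: even-index sum = 330 mod 256 = 74; odd-index sum = 301 mod 256 = 45 → 4a 2d.
Outer input = (K'⊕opad) ∥ inner = 24 3a 3a ∥ 4a 2d.
Outer hash (tag): even-index sum = 139 mod 256 = 139; odd-index sum = 132 mod 256 = 132 → 8b 84.

8b84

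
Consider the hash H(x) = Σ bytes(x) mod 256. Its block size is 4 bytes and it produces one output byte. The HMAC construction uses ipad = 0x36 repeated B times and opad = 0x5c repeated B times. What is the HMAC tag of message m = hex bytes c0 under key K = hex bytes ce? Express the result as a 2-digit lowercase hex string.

00

Key hex bytes ce is 1 byte ≤ B = 4; zero-pad to 4 bytes: K' = ce 00 00 00.
K' ⊕ ipad = f8 36 36 36.  K' ⊕ opad = 92 5c 5c 5c.
Inner input = (K'⊕ipad) ∥ m = f8 36 36 36 ∥ c0.
Inner hash: sum = 248+54+54+54+192 = 602; mod 256 = 90 → 5a.
Outer input = (K'⊕opad) ∥ inner = 92 5c 5c 5c ∥ 5a.
Outer hash (tag): sum = 146+92+92+92+90 = 512; mod 256 = 0 → 00.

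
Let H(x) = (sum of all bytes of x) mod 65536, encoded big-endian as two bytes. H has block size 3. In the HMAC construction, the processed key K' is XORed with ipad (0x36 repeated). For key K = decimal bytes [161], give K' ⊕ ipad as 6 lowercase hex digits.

973636

Key decimal bytes [161] = a1 is 1 byte ≤ B = 3; zero-pad to 3 bytes: K' = a1 00 00.
XOR each byte with 0x36: a1⊕36=97, 00⊕36=36, 00⊕36=36.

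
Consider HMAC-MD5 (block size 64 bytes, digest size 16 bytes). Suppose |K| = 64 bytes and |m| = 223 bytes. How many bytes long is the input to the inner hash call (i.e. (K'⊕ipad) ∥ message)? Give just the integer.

Key is 64 ≤ 64 bytes, zero-padded: |K'| = 64.
Inner input = (K'⊕ipad) ∥ m → 64 + 223 = 287 bytes.

287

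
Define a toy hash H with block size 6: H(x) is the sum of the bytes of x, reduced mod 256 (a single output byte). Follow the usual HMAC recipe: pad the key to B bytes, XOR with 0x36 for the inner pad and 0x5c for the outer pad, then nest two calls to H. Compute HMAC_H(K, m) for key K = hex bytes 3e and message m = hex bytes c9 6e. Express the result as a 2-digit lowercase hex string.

7b

Key hex bytes 3e is 1 byte ≤ B = 6; zero-pad to 6 bytes: K' = 3e 00 00 00 00 00.
K' ⊕ ipad = 08 36 36 36 36 36.  K' ⊕ opad = 62 5c 5c 5c 5c 5c.
Inner input = (K'⊕ipad) ∥ m = 08 36 36 36 36 36 ∥ c9 6e.
Inner hash: sum = 8+54+54+54+54+54+201+110 = 589; mod 256 = 77 → 4d.
Outer input = (K'⊕opad) ∥ inner = 62 5c 5c 5c 5c 5c ∥ 4d.
Outer hash (tag): sum = 98+92+92+92+92+92+77 = 635; mod 256 = 123 → 7b.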